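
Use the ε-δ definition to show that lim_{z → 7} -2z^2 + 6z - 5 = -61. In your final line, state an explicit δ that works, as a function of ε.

Fix ε > 0. We want δ > 0 such that 0 < |z − 7| < δ implies |(-2z^2 + 6z - 5) + 61| < ε.
(-2z^2 + 6z - 5) + 61 = -2z^2 + 6z + 56 = (z − 7)(-2z - 8).
So |(-2z^2 + 6z - 5) + 61| = |z − 7|·|-2z - 8|.
Require δ ≤ 1. Then |z − 7| < 1 gives |z| < 8, and by the triangle inequality |-2z - 8| ≤ 2·8 + 8 = 24.
Hence |(-2z^2 + 6z - 5) + 61| ≤ 24|z − 7| < ε provided |z − 7| < ε/24.
Take δ = min(1, ε/24). Then 0 < |z − 7| < δ gives both |z − 7| < 1 and |z − 7| < ε/24, so |(-2z^2 + 6z - 5) + 61| < ε.

δ = min(1, ε/24)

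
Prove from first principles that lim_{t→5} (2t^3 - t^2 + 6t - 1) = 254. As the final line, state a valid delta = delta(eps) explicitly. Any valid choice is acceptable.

delta = min(1, eps/177)

Let eps > 0 be given. We want delta > 0 such that 0 < |t − 5| < delta implies |(2t^3 - t^2 + 6t - 1) − 254| < eps.
(2t^3 - t^2 + 6t - 1) − 254 = 2t^3 - t^2 + 6t - 255 = (t − 5)(2t^2 + 9t + 51).
So |(2t^3 - t^2 + 6t - 1) − 254| = |t − 5|·|2t^2 + 9t + 51|.
Require delta ≤ 1. Then |t − 5| < 1 gives |t| < 6, and by the triangle inequality |2t^2 + 9t + 51| ≤ 2·6^2 + 9·6 + 51 = 177.
Hence |(2t^3 - t^2 + 6t - 1) − 254| ≤ 177|t − 5| < eps provided |t − 5| < eps/177.
Choosing delta = min(1, eps/177) ensures both conditions, hence |(2t^3 - t^2 + 6t - 1) − 254| < eps.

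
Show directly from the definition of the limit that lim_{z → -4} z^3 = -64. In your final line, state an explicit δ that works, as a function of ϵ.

Suppose ϵ > 0. We seek δ > 0 with 0 < |z + 4| < δ ⇒ |z^3 + 64| < ϵ.
Factor: z^3 + 64 = (z + 4)(z^2 - 4z + 16), so |z^3 + 64| = |z + 4|·|z^2 - 4z + 16|.
Impose δ ≤ 1 so that |z| < 5; then |z^2 - 4z + 16| ≤ 61.
Hence |z^3 + 64| ≤ 61|z + 4|, which is < ϵ once |z + 4| < ϵ/61.
Take δ = min(1, ϵ/61). If 0 < |z + 4| < δ then both bounds hold and |z^3 + 64| ≤ 61|z + 4| < 61·(ϵ/61) = ϵ.

δ = min(1, ϵ/61)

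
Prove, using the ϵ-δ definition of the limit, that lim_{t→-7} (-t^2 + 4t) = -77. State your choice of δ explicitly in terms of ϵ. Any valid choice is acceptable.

Suppose ϵ > 0. We want δ > 0 such that 0 < |t + 7| < δ implies |(-t^2 + 4t) + 77| < ϵ.
(-t^2 + 4t) + 77 = -t^2 + 4t + 77 = (t + 7)(-t + 11).
So |(-t^2 + 4t) + 77| = |t + 7|·|-t + 11|.
Require δ ≤ 1. Then |t + 7| < 1 gives |t| < 8, and by the triangle inequality |-t + 11| ≤ 8 + 11 = 19.
Hence |(-t^2 + 4t) + 77| ≤ 19|t + 7| < ϵ provided |t + 7| < ϵ/19.
Choosing δ = min(1, ϵ/19) ensures both conditions, hence |(-t^2 + 4t) + 77| < ϵ.

δ = min(1, ϵ/19)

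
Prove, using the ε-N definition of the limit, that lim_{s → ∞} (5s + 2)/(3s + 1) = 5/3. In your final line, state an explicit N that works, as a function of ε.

Suppose ε > 0. We seek N > 0 such that s > N implies |(5s + 2)/(3s + 1) − (5/3)| < ε.
(5s + 2)/(3s + 1) − (5/3) = (3(5s + 2) − 5(3s + 1)) / (3(3s + 1)) = 1/(3(3s + 1)).
For s > 0 we have 3s + 1 > 3s, so |(5s + 2)/(3s + 1) − (5/3)| = 1/(3(3s + 1)) < 1/(3·3s) = (1/9)/s.
Thus |(5s + 2)/(3s + 1) − (5/3)| < ε whenever s > (1/9)/ε.
Take N = (1/9)/ε. If s > N then |(5s + 2)/(3s + 1) − (5/3)| < (1/9)/s < ε.

N = (1/9)/ε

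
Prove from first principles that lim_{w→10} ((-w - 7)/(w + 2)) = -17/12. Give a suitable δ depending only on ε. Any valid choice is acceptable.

Fix ε > 0. We want δ > 0 with 0 < |w − 10| < δ ⇒ |(-w - 7)/(w + 2) + 17/12| < ε.
Combining over a common denominator, (-w - 7)/(w + 2) + 17/12 = [(-w - 7)·12 − (-17)·(w + 2)] / [12·(w + 2)] = 5(w − 10) / (12(w + 2)).
So |(-w - 7)/(w + 2) + 17/12| = 5|w − 10| / (12·|w + 2|).
Require δ ≤ 6, so |w + 2| ≥ |12| − |w − 10| > 12 − 6 = 6.
Hence |(-w - 7)/(w + 2) + 17/12| < 5|w − 10|/(12·6) = (5/72)|w − 10|, which is < ε once |w − 10| < (72/5)ε.
Take δ = min(6, (72/5)ε). Then 0 < |w − 10| < δ forces both bounds, so |(-w - 7)/(w + 2) + 17/12| < ε.

δ = min(6, (72/5)ε)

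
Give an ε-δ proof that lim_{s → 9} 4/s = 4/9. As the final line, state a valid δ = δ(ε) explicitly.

Let ε > 0 be given. We seek δ > 0 such that 0 < |s − 9| < δ implies |4/s − (4/9)| < ε.
|4/s − (4/9)| = 4·|9 − s|/(9·|s|) = 4|s − 9|/(9|s|).
Restrict δ ≤ 9/2. Then |s − 9| < 9/2 gives |s| > 9/2, so 9|s| > 81/2.
Then |4/s − (4/9)| < 4|s − 9|/(81/2), which is < ε when |s − 9| < (81/8)ε.
Take δ = min(9/2, (81/8)ε). Then 0 < |s − 9| < δ gives both |s − 9| < 9/2 and |s − 9| < (81/8)ε, so |4/s − (4/9)| < ε.

δ = min(9/2, (81/8)ε)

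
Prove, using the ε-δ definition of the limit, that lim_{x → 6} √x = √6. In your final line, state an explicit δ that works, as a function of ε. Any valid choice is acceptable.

δ = min(6, √6·ε)

Let ε > 0. We want δ > 0 such that 0 < |x − 6| < δ implies |√x − √6| < ε.
Rationalise: √x − √6 = (x − 6)/(√x + √6), so |√x − √6| = |x − 6|/(√x + √6).
Restrict δ ≤ 6 so that |x − 6| < 6 forces x > 0, and then √x + √6 > √6.
Hence |√x − √6| < |x − 6|/√6, which is < ε once |x − 6| < √6·ε.
Take δ = min(6, √6·ε). If 0 < |x − 6| < δ then x > 0 and |√x − √6| < |x − 6|/√6 < ε.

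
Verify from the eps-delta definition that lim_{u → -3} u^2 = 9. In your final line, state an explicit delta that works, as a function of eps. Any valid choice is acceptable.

Let eps > 0. We seek delta > 0 with 0 < |u + 3| < delta ⇒ |u^2 − 9| < eps.
Factor: u^2 − 9 = (u + 3)(u - 3), so |u^2 − 9| = |u + 3|·|u - 3|.
Restrict delta ≤ 2. Then |u + 3| < 2 gives |u| < 5, so by the triangle inequality |u - 3| ≤ 5 + 3 = 8.
Hence |u^2 − 9| ≤ 8|u + 3|, which is < eps once |u + 3| < eps/8.
Take delta = min(2, eps/8). If 0 < |u + 3| < delta then both bounds hold and |u^2 − 9| ≤ 8|u + 3| < 8·(eps/8) = eps.

delta = min(2, eps/8)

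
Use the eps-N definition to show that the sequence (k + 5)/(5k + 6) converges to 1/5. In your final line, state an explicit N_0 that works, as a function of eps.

Fix eps > 0. For k ≥ 1, |(k + 5)/(5k + 6) − (1/5)| = |19|/(5(5k + 6)) = 19/(5(5k + 6)).
Since 5k + 6 ≥ 5k for k ≥ 1, this is ≤ 19/(5·5k) = (19/25)/k.
So |(k + 5)/(5k + 6) − (1/5)| < eps whenever k > (19/25)/eps.
Take N_0 = (19/25)/eps. If k > N_0 then |(k + 5)/(5k + 6) − (1/5)| ≤ (19/25)/k < eps.

N_0 = (19/25)/eps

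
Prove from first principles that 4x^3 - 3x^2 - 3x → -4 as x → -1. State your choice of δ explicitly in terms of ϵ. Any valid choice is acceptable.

Suppose ϵ > 0. We want δ > 0 such that 0 < |x + 1| < δ implies |(4x^3 - 3x^2 - 3x) + 4| < ϵ.
(4x^3 - 3x^2 - 3x) + 4 = 4x^3 - 3x^2 - 3x + 4 = (x + 1)(4x^2 - 7x + 4).
So |(4x^3 - 3x^2 - 3x) + 4| = |x + 1|·|4x^2 - 7x + 4|.
Require δ ≤ 1. Then |x + 1| < 1 gives |x| < 2, and by the triangle inequality |4x^2 - 7x + 4| ≤ 4·2^2 + 7·2 + 4 = 34.
Hence |(4x^3 - 3x^2 - 3x) + 4| ≤ 34|x + 1| < ϵ provided |x + 1| < ϵ/34.
Choosing δ = min(1, ϵ/34) ensures both conditions, hence |(4x^3 - 3x^2 - 3x) + 4| < ϵ.

δ = min(1, ϵ/34)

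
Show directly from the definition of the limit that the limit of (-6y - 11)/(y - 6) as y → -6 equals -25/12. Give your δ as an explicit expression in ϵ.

Let ϵ > 0. We want δ > 0 with 0 < |y + 6| < δ ⇒ |(-6y - 11)/(y - 6) + 25/12| < ϵ.
Combining over a common denominator, (-6y - 11)/(y - 6) + 25/12 = [(-6y - 11)·(-12) − 25·(y - 6)] / [(-12)·(y - 6)] = 47(y + 6) / ((-12)(y - 6)).
So |(-6y - 11)/(y - 6) + 25/12| = 47|y + 6| / (12·|y − 6|).
Require δ ≤ 6, so |y − 6| ≥ |-12| − |y + 6| > 12 − 6 = 6.
Hence |(-6y - 11)/(y - 6) + 25/12| < 47|y + 6|/(12·6) = (47/72)|y + 6|, which is < ϵ once |y + 6| < (72/47)ϵ.
Take δ = min(6, (72/47)ϵ). Then 0 < |y + 6| < δ forces both bounds, so |(-6y - 11)/(y - 6) + 25/12| < ϵ.

δ = min(6, (72/47)ϵ)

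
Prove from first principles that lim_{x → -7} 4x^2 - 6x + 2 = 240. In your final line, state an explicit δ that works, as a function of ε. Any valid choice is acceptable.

δ = min(1, ε/66)

Fix ε > 0. We want δ > 0 such that 0 < |x + 7| < δ implies |(4x^2 - 6x + 2) − 240| < ε.
(4x^2 - 6x + 2) − 240 = 4x^2 - 6x - 238 = (x + 7)(4x - 34).
So |(4x^2 - 6x + 2) − 240| = |x + 7|·|4x - 34|.
Require δ ≤ 1. Then |x + 7| < 1 gives |x| < 8, and by the triangle inequality |4x - 34| ≤ 4·8 + 34 = 66.
Hence |(4x^2 - 6x + 2) − 240| ≤ 66|x + 7| < ε provided |x + 7| < ε/66.
Choosing δ = min(1, ε/66) ensures both conditions, hence |(4x^2 - 6x + 2) − 240| < ε.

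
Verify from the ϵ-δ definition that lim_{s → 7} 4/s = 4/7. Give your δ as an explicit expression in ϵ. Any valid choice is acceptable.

δ = min(7/2, (49/8)ϵ)

Fix ϵ > 0. We seek δ > 0 such that 0 < |s − 7| < δ implies |4/s − (4/7)| < ϵ.
|4/s − (4/7)| = 4·|7 − s|/(7·|s|) = 4|s − 7|/(7|s|).
Require δ ≤ 7/2 so that |s| > 7 − 7/2 = 7/2, hence 7|s| > 49/2.
Then |4/s − (4/7)| < 4|s − 7|/(49/2), which is < ϵ when |s − 7| < (49/8)ϵ.
Take δ = min(7/2, (49/8)ϵ). Then 0 < |s − 7| < δ gives both |s − 7| < 7/2 and |s − 7| < (49/8)ϵ, so |4/s − (4/7)| < ϵ.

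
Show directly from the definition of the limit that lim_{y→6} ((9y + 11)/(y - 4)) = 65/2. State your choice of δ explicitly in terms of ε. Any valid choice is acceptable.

δ = min(1, (2/47)ε)

Suppose ε > 0. We want δ > 0 with 0 < |y − 6| < δ ⇒ |(9y + 11)/(y - 4) − (65/2)| < ε.
Combining over a common denominator, (9y + 11)/(y - 4) − (65/2) = [(9y + 11)·2 − 65·(y - 4)] / [2·(y - 4)] = -47(y − 6) / (2(y - 4)).
So |(9y + 11)/(y - 4) − (65/2)| = 47|y − 6| / (2·|y − 4|).
Restrict δ ≤ 1. Then |y − 6| < 1 gives |y − 4| = |(y − 6) + 2| ≥ 2 − 1 = 1.
Hence |(9y + 11)/(y - 4) − (65/2)| < 47|y − 6|/(2·1) = (47/2)|y − 6|, which is < ε once |y − 6| < (2/47)ε.
Take δ = min(1, (2/47)ε). Then 0 < |y − 6| < δ forces both bounds, so |(9y + 11)/(y - 4) − (65/2)| < ε.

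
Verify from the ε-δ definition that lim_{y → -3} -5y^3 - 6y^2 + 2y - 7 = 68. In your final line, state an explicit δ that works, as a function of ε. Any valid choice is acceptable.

Let ε > 0 be given. We want δ > 0 such that 0 < |y + 3| < δ implies |(-5y^3 - 6y^2 + 2y - 7) − 68| < ε.
(-5y^3 - 6y^2 + 2y - 7) − 68 = -5y^3 - 6y^2 + 2y - 75 = (y + 3)(-5y^2 + 9y - 25).
So |(-5y^3 - 6y^2 + 2y - 7) − 68| = |y + 3|·|-5y^2 + 9y - 25|.
Require δ ≤ 1. Then |y + 3| < 1 gives |y| < 4, and by the triangle inequality |-5y^2 + 9y - 25| ≤ 5·4^2 + 9·4 + 25 = 141.
Hence |(-5y^3 - 6y^2 + 2y - 7) − 68| ≤ 141|y + 3| < ε provided |y + 3| < ε/141.
Take δ = min(1, ε/141). Then 0 < |y + 3| < δ gives both |y + 3| < 1 and |y + 3| < ε/141, so |(-5y^3 - 6y^2 + 2y - 7) − 68| < ε.

δ = min(1, ε/141)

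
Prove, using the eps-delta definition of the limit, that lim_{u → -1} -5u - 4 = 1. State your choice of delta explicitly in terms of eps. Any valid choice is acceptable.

Fix eps > 0. We need delta > 0 so that 0 < |u + 1| < delta implies |(-5u - 4) − 1| < eps.
|(-5u - 4) − 1| = |-5u - 5| = 5|u + 1|.
So 5|u + 1| < eps exactly when |u + 1| < eps/5.
Choosing delta = eps/5 gives |(-5u - 4) − 1| = 5|u + 1| < eps whenever |u + 1| < delta.

delta = eps/5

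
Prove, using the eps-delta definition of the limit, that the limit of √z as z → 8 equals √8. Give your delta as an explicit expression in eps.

Fix eps > 0. We want delta > 0 such that 0 < |z − 8| < delta implies |√z − √8| < eps.
Rationalise: √z − √8 = (z − 8)/(√z + √8), so |√z − √8| = |z − 8|/(√z + √8).
Restrict delta ≤ 8 so that |z − 8| < 8 forces z > 0, and then √z + √8 > √8.
Hence |√z − √8| < |z − 8|/√8, which is < eps once |z − 8| < √8·eps.
Take delta = min(8, √8·eps). If 0 < |z − 8| < delta then z > 0 and |√z − √8| < |z − 8|/√8 < eps.

delta = min(8, √8·eps)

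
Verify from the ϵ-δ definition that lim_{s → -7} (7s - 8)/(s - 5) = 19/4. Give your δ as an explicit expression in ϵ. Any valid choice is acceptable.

δ = min(6, (8/3)ϵ)

Fix ϵ > 0. We want δ > 0 with 0 < |s + 7| < δ ⇒ |(7s - 8)/(s - 5) − (19/4)| < ϵ.
Combining over a common denominator, (7s - 8)/(s - 5) − (19/4) = [(7s - 8)·(-12) − (-57)·(s - 5)] / [(-12)·(s - 5)] = -27(s + 7) / ((-12)(s - 5)).
So |(7s - 8)/(s - 5) − (19/4)| = 27|s + 7| / (12·|s − 5|).
Restrict δ ≤ 6. Then |s + 7| < 6 gives |s − 5| = |(s + 7) + (-12)| ≥ 12 − 6 = 6.
Hence |(7s - 8)/(s - 5) − (19/4)| < 27|s + 7|/(12·6) = (3/8)|s + 7|, which is < ϵ once |s + 7| < (8/3)ϵ.
Take δ = min(6, (8/3)ϵ). Then 0 < |s + 7| < δ forces both bounds, so |(7s - 8)/(s - 5) − (19/4)| < ϵ.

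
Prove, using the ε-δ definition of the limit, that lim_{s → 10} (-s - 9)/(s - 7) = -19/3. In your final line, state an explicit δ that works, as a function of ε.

Fix ε > 0. We want δ > 0 with 0 < |s − 10| < δ ⇒ |(-s - 9)/(s - 7) + 19/3| < ε.
Combining over a common denominator, (-s - 9)/(s - 7) + 19/3 = [(-s - 9)·3 − (-19)·(s - 7)] / [3·(s - 7)] = 16(s − 10) / (3(s - 7)).
So |(-s - 9)/(s - 7) + 19/3| = 16|s − 10| / (3·|s − 7|).
Require δ ≤ 3/2, so |s − 7| ≥ |3| − |s − 10| > 3 − 3/2 = 3/2.
Hence |(-s - 9)/(s - 7) + 19/3| < 16|s − 10|/(3·(3/2)) = (32/9)|s − 10|, which is < ε once |s − 10| < (9/32)ε.
Take δ = min(3/2, (9/32)ε). Then 0 < |s − 10| < δ forces both bounds, so |(-s - 9)/(s - 7) + 19/3| < ε.

δ = min(3/2, (9/32)ε)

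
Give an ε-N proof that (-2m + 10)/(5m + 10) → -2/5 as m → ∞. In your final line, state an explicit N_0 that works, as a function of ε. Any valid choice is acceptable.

N_0 = (14/5)/ε

Let ε > 0 be given. For m ≥ 1, |(-2m + 10)/(5m + 10) + 2/5| = |70|/(5(5m + 10)) = 70/(5(5m + 10)).
Since 5m + 10 ≥ 5m for m ≥ 1, this is ≤ 70/(5·5m) = (14/5)/m.
So |(-2m + 10)/(5m + 10) + 2/5| < ε whenever m > (14/5)/ε.
Take N_0 = (14/5)/ε. If m > N_0 then |(-2m + 10)/(5m + 10) + 2/5| ≤ (14/5)/m < ε.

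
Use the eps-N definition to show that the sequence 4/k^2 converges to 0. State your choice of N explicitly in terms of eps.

N = (4/eps)^{1/2}

Fix eps > 0. For k ≥ 1, |4/k^2 − 0| = 4/k^2.
4/k^2 < eps ⇔ k^2 > 4/eps ⇔ k > (4/eps)^{1/2}.
Take N = (4/eps)^{1/2}. Then k > N implies 4/k^2 < eps.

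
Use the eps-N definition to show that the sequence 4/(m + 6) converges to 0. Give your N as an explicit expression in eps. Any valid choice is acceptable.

N = 4/eps

Let eps > 0 be given. For m ≥ 1, |4/(m + 6) − 0| = 4/(m + 6) ≤ 4/m.
We need 4/m < eps, i.e. m > 4/eps.
Take N = 4/eps. If m > N then |4/(m + 6)| ≤ 4/m < eps.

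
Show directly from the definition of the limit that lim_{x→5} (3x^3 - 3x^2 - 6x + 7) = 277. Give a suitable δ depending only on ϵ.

δ = min(1, ϵ/234)

Fix ϵ > 0. We want δ > 0 such that 0 < |x − 5| < δ implies |(3x^3 - 3x^2 - 6x + 7) − 277| < ϵ.
(3x^3 - 3x^2 - 6x + 7) − 277 = 3x^3 - 3x^2 - 6x - 270 = (x − 5)(3x^2 + 12x + 54).
So |(3x^3 - 3x^2 - 6x + 7) − 277| = |x − 5|·|3x^2 + 12x + 54|.
Require δ ≤ 1. Then |x − 5| < 1 gives |x| < 6, and by the triangle inequality |3x^2 + 12x + 54| ≤ 3·6^2 + 12·6 + 54 = 234.
Hence |(3x^3 - 3x^2 - 6x + 7) − 277| ≤ 234|x − 5| < ϵ provided |x − 5| < ϵ/234.
Choosing δ = min(1, ϵ/234) ensures both conditions, hence |(3x^3 - 3x^2 - 6x + 7) − 277| < ϵ.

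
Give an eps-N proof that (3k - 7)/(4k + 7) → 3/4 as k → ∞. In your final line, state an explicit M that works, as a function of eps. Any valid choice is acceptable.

Let eps > 0. For k ≥ 1, |(3k - 7)/(4k + 7) − (3/4)| = |-49|/(4(4k + 7)) = 49/(4(4k + 7)).
Since 4k + 7 ≥ 4k for k ≥ 1, this is ≤ 49/(4·4k) = (49/16)/k.
So |(3k - 7)/(4k + 7) − (3/4)| < eps whenever k > (49/16)/eps.
Take M = (49/16)/eps. If k > M then |(3k - 7)/(4k + 7) − (3/4)| ≤ (49/16)/k < eps.

M = (49/16)/eps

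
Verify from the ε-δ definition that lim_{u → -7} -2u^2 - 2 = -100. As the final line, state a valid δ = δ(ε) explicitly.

δ = min(2, ε/32)

Let ε > 0. We want δ > 0 such that 0 < |u + 7| < δ implies |(-2u^2 - 2) + 100| < ε.
(-2u^2 - 2) + 100 = -2u^2 + 98 = (u + 7)(-2u + 14).
So |(-2u^2 - 2) + 100| = |u + 7|·|-2u + 14|.
Assume first that |u + 7| < 2, so |u| < 9. Then |-2u + 14| ≤ 2·9 + 14 = 32.
Hence |(-2u^2 - 2) + 100| ≤ 32|u + 7| < ε provided |u + 7| < ε/32.
Choosing δ = min(2, ε/32) ensures both conditions, hence |(-2u^2 - 2) + 100| < ε.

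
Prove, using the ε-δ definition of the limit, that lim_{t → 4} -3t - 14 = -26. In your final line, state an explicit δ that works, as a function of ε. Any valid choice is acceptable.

Fix ε > 0. We need δ > 0 so that 0 < |t − 4| < δ implies |(-3t - 14) + 26| < ε.
Since (-3t - 14) + 26 = -3(t − 4), we have |(-3t - 14) + 26| = 3|t − 4|.
So 3|t − 4| < ε exactly when |t − 4| < ε/3.
Choosing δ = ε/3 gives |(-3t - 14) + 26| = 3|t − 4| < ε whenever |t − 4| < δ.

δ = ε/3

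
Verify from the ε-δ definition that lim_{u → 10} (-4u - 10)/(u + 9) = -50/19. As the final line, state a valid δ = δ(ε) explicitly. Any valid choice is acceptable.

δ = min(19/2, (361/52)ε)

Suppose ε > 0. We want δ > 0 with 0 < |u − 10| < δ ⇒ |(-4u - 10)/(u + 9) + 50/19| < ε.
Combining over a common denominator, (-4u - 10)/(u + 9) + 50/19 = [(-4u - 10)·19 − (-50)·(u + 9)] / [19·(u + 9)] = -26(u − 10) / (19(u + 9)).
So |(-4u - 10)/(u + 9) + 50/19| = 26|u − 10| / (19·|u + 9|).
Restrict δ ≤ 19/2. Then |u − 10| < 19/2 gives |u + 9| = |(u − 10) + 19| ≥ 19 − 19/2 = 19/2.
Hence |(-4u - 10)/(u + 9) + 50/19| < 26|u − 10|/(19·(19/2)) = (52/361)|u − 10|, which is < ε once |u − 10| < (361/52)ε.
Take δ = min(19/2, (361/52)ε). Then 0 < |u − 10| < δ forces both bounds, so |(-4u - 10)/(u + 9) + 50/19| < ε.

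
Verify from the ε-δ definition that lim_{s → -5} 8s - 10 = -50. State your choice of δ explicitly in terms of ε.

δ = ε/8

Suppose ε > 0. We need δ > 0 so that 0 < |s + 5| < δ implies |(8s - 10) + 50| < ε.
|(8s - 10) + 50| = |8s + 40| = 8|s + 5|.
So 8|s + 5| < ε exactly when |s + 5| < ε/8.
Choosing δ = ε/8 gives |(8s - 10) + 50| = 8|s + 5| < ε whenever |s + 5| < δ.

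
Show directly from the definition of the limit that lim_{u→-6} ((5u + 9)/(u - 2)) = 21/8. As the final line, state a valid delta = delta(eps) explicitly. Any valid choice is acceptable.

Suppose eps > 0. We want delta > 0 with 0 < |u + 6| < delta ⇒ |(5u + 9)/(u - 2) − (21/8)| < eps.
Combining over a common denominator, (5u + 9)/(u - 2) − (21/8) = [(5u + 9)·(-8) − (-21)·(u - 2)] / [(-8)·(u - 2)] = -19(u + 6) / ((-8)(u - 2)).
So |(5u + 9)/(u - 2) − (21/8)| = 19|u + 6| / (8·|u − 2|).
Require delta ≤ 4, so |u − 2| ≥ |-8| − |u + 6| > 8 − 4 = 4.
Hence |(5u + 9)/(u - 2) − (21/8)| < 19|u + 6|/(8·4) = (19/32)|u + 6|, which is < eps once |u + 6| < (32/19)eps.
Take delta = min(4, (32/19)eps). Then 0 < |u + 6| < delta forces both bounds, so |(5u + 9)/(u - 2) − (21/8)| < eps.

delta = min(4, (32/19)eps)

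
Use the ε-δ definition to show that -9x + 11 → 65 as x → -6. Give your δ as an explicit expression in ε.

δ = ε/9

Let ε > 0 be given. We need δ > 0 so that 0 < |x + 6| < δ implies |(-9x + 11) − 65| < ε.
|(-9x + 11) − 65| = |-9x - 54| = 9|x + 6|.
So 9|x + 6| < ε exactly when |x + 6| < ε/9.
Choosing δ = ε/9 gives |(-9x + 11) − 65| = 9|x + 6| < ε whenever |x + 6| < δ.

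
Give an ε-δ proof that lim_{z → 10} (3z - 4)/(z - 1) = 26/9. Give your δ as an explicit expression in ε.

δ = min(9/2, (81/2)ε)

Let ε > 0. We want δ > 0 with 0 < |z − 10| < δ ⇒ |(3z - 4)/(z - 1) − (26/9)| < ε.
Combining over a common denominator, (3z - 4)/(z - 1) − (26/9) = [(3z - 4)·9 − 26·(z - 1)] / [9·(z - 1)] = 1(z − 10) / (9(z - 1)).
So |(3z - 4)/(z - 1) − (26/9)| = |z − 10| / (9·|z − 1|).
Restrict δ ≤ 9/2. Then |z − 10| < 9/2 gives |z − 1| = |(z − 10) + 9| ≥ 9 − 9/2 = 9/2.
Hence |(3z - 4)/(z - 1) − (26/9)| < |z − 10|/(9·(9/2)) = (2/81)|z − 10|, which is < ε once |z − 10| < (81/2)ε.
Take δ = min(9/2, (81/2)ε). Then 0 < |z − 10| < δ forces both bounds, so |(3z - 4)/(z - 1) − (26/9)| < ε.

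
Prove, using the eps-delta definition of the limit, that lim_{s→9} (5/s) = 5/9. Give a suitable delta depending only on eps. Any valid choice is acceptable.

delta = min(9/2, (81/10)eps)

Let eps > 0. We seek delta > 0 such that 0 < |s − 9| < delta implies |5/s − (5/9)| < eps.
|5/s − (5/9)| = 5·|9 − s|/(9·|s|) = 5|s − 9|/(9|s|).
Restrict delta ≤ 9/2. Then |s − 9| < 9/2 gives |s| > 9/2, so 9|s| > 81/2.
Then |5/s − (5/9)| < 5|s − 9|/(81/2), which is < eps when |s − 9| < (81/10)eps.
Take delta = min(9/2, (81/10)eps). Then 0 < |s − 9| < delta gives both |s − 9| < 9/2 and |s − 9| < (81/10)eps, so |5/s − (5/9)| < eps.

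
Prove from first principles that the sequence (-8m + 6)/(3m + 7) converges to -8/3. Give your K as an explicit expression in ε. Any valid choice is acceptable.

K = (74/9)/ε

Fix ε > 0. For m ≥ 1, |(-8m + 6)/(3m + 7) + 8/3| = |74|/(3(3m + 7)) = 74/(3(3m + 7)).
Since 3m + 7 ≥ 3m for m ≥ 1, this is ≤ 74/(3·3m) = (74/9)/m.
So |(-8m + 6)/(3m + 7) + 8/3| < ε whenever m > (74/9)/ε.
Take K = (74/9)/ε. If m > K then |(-8m + 6)/(3m + 7) + 8/3| ≤ (74/9)/m < ε.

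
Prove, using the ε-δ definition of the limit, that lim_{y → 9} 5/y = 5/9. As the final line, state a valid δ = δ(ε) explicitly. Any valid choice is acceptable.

δ = min(9/2, (81/10)ε)

Fix ε > 0. We seek δ > 0 such that 0 < |y − 9| < δ implies |5/y − (5/9)| < ε.
|5/y − (5/9)| = 5·|9 − y|/(9·|y|) = 5|y − 9|/(9|y|).
Restrict δ ≤ 9/2. Then |y − 9| < 9/2 gives |y| > 9/2, so 9|y| > 81/2.
Then |5/y − (5/9)| < 5|y − 9|/(81/2), which is < ε when |y − 9| < (81/10)ε.
Take δ = min(9/2, (81/10)ε). Then 0 < |y − 9| < δ gives both |y − 9| < 9/2 and |y − 9| < (81/10)ε, so |5/y − (5/9)| < ε.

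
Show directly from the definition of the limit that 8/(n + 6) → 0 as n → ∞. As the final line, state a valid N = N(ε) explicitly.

N = 8/ε

Fix ε > 0. For n ≥ 1, |8/(n + 6) − 0| = 8/(n + 6) ≤ 8/n.
We need 8/n < ε, i.e. n > 8/ε.
Take N = 8/ε. If n > N then |8/(n + 6)| ≤ 8/n < ε.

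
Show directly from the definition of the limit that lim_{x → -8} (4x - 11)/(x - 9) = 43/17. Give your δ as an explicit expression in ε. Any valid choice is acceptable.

Fix ε > 0. We want δ > 0 with 0 < |x + 8| < δ ⇒ |(4x - 11)/(x - 9) − (43/17)| < ε.
Combining over a common denominator, (4x - 11)/(x - 9) − (43/17) = [(4x - 11)·(-17) − (-43)·(x - 9)] / [(-17)·(x - 9)] = -25(x + 8) / ((-17)(x - 9)).
So |(4x - 11)/(x - 9) − (43/17)| = 25|x + 8| / (17·|x − 9|).
Restrict δ ≤ 17/2. Then |x + 8| < 17/2 gives |x − 9| = |(x + 8) + (-17)| ≥ 17 − 17/2 = 17/2.
Hence |(4x - 11)/(x - 9) − (43/17)| < 25|x + 8|/(17·(17/2)) = (50/289)|x + 8|, which is < ε once |x + 8| < (289/50)ε.
Take δ = min(17/2, (289/50)ε). Then 0 < |x + 8| < δ forces both bounds, so |(4x - 11)/(x - 9) − (43/17)| < ε.

δ = min(17/2, (289/50)ε)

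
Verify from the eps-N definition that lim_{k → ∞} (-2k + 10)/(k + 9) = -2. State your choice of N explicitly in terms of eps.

N = 28/eps

Let eps > 0. For k ≥ 1, |(-2k + 10)/(k + 9) + 2| = |28|/((k + 9)) = 28/((k + 9)).
Since k + 9 ≥ k for k ≥ 1, this is ≤ 28/(k) = 28/k.
So |(-2k + 10)/(k + 9) + 2| < eps whenever k > 28/eps.
Take N = 28/eps. If k > N then |(-2k + 10)/(k + 9) + 2| ≤ 28/k < eps.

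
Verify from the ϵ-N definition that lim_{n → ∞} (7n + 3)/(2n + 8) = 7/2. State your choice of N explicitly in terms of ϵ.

N = (25/2)/ϵ

Fix ϵ > 0. For n ≥ 1, |(7n + 3)/(2n + 8) − (7/2)| = |-50|/(2(2n + 8)) = 50/(2(2n + 8)).
Since 2n + 8 ≥ 2n for n ≥ 1, this is ≤ 50/(2·2n) = (25/2)/n.
So |(7n + 3)/(2n + 8) − (7/2)| < ϵ whenever n > (25/2)/ϵ.
Take N = (25/2)/ϵ. If n > N then |(7n + 3)/(2n + 8) − (7/2)| ≤ (25/2)/n < ϵ.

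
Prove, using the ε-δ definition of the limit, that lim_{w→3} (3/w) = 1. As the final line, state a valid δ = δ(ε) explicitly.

Let ε > 0. We seek δ > 0 such that 0 < |w − 3| < δ implies |3/w − 1| < ε.
|3/w − 1| = 3·|3 − w|/(3·|w|) = 3|w − 3|/(3|w|).
Require δ ≤ 3/2 so that |w| > 3 − 3/2 = 3/2, hence 3|w| > 9/2.
Then |3/w − 1| < 3|w − 3|/(9/2), which is < ε when |w − 3| < (3/2)ε.
Take δ = min(3/2, (3/2)ε). Then 0 < |w − 3| < δ gives both |w − 3| < 3/2 and |w − 3| < (3/2)ε, so |3/w − 1| < ε.

δ = min(3/2, (3/2)ε)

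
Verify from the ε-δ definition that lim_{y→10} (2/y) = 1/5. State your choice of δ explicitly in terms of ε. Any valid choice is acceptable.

δ = min(5, 25ε)

Let ε > 0 be given. We seek δ > 0 such that 0 < |y − 10| < δ implies |2/y − (1/5)| < ε.
|2/y − (1/5)| = 2·|10 − y|/(10·|y|) = 2|y − 10|/(10|y|).
Require δ ≤ 5 so that |y| > 10 − 5 = 5, hence 10|y| > 50.
Then |2/y − (1/5)| < 2|y − 10|/50, which is < ε when |y − 10| < 25ε.
Take δ = min(5, 25ε). Then 0 < |y − 10| < δ gives both |y − 10| < 5 and |y − 10| < 25ε, so |2/y − (1/5)| < ε.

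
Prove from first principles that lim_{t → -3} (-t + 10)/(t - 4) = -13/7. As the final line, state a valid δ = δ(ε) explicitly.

δ = min(7/2, (49/12)ε)

Suppose ε > 0. We want δ > 0 with 0 < |t + 3| < δ ⇒ |(-t + 10)/(t - 4) + 13/7| < ε.
Combining over a common denominator, (-t + 10)/(t - 4) + 13/7 = [(-t + 10)·(-7) − 13·(t - 4)] / [(-7)·(t - 4)] = -6(t + 3) / ((-7)(t - 4)).
So |(-t + 10)/(t - 4) + 13/7| = 6|t + 3| / (7·|t − 4|).
Restrict δ ≤ 7/2. Then |t + 3| < 7/2 gives |t − 4| = |(t + 3) + (-7)| ≥ 7 − 7/2 = 7/2.
Hence |(-t + 10)/(t - 4) + 13/7| < 6|t + 3|/(7·(7/2)) = (12/49)|t + 3|, which is < ε once |t + 3| < (49/12)ε.
Take δ = min(7/2, (49/12)ε). Then 0 < |t + 3| < δ forces both bounds, so |(-t + 10)/(t - 4) + 13/7| < ε.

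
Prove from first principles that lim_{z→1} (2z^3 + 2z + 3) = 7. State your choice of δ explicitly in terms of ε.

Suppose ε > 0. We want δ > 0 such that 0 < |z − 1| < δ implies |(2z^3 + 2z + 3) − 7| < ε.
(2z^3 + 2z + 3) − 7 = 2z^3 + 2z - 4 = (z − 1)(2z^2 + 2z + 4).
So |(2z^3 + 2z + 3) − 7| = |z − 1|·|2z^2 + 2z + 4|.
Require δ ≤ 2. Then |z − 1| < 2 gives |z| < 3, and by the triangle inequality |2z^2 + 2z + 4| ≤ 2·3^2 + 2·3 + 4 = 28.
Hence |(2z^3 + 2z + 3) − 7| ≤ 28|z − 1| < ε provided |z − 1| < ε/28.
Choosing δ = min(2, ε/28) ensures both conditions, hence |(2z^3 + 2z + 3) − 7| < ε.

δ = min(2, ε/28)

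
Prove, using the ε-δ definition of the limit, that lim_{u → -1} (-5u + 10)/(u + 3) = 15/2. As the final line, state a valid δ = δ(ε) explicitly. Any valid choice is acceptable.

Suppose ε > 0. We want δ > 0 with 0 < |u + 1| < δ ⇒ |(-5u + 10)/(u + 3) − (15/2)| < ε.
Combining over a common denominator, (-5u + 10)/(u + 3) − (15/2) = [(-5u + 10)·2 − 15·(u + 3)] / [2·(u + 3)] = -25(u + 1) / (2(u + 3)).
So |(-5u + 10)/(u + 3) − (15/2)| = 25|u + 1| / (2·|u + 3|).
Require δ ≤ 1, so |u + 3| ≥ |2| − |u + 1| > 2 − 1 = 1.
Hence |(-5u + 10)/(u + 3) − (15/2)| < 25|u + 1|/(2·1) = (25/2)|u + 1|, which is < ε once |u + 1| < (2/25)ε.
Take δ = min(1, (2/25)ε). Then 0 < |u + 1| < δ forces both bounds, so |(-5u + 10)/(u + 3) − (15/2)| < ε.

δ = min(1, (2/25)ε)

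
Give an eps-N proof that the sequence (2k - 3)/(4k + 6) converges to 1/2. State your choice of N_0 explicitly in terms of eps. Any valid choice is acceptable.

Let eps > 0 be given. For k ≥ 1, |(2k - 3)/(4k + 6) − (1/2)| = |-24|/(4(4k + 6)) = 24/(4(4k + 6)).
Since 4k + 6 ≥ 4k for k ≥ 1, this is ≤ 24/(4·4k) = (3/2)/k.
So |(2k - 3)/(4k + 6) − (1/2)| < eps whenever k > (3/2)/eps.
Take N_0 = (3/2)/eps. If k > N_0 then |(2k - 3)/(4k + 6) − (1/2)| ≤ (3/2)/k < eps.

N_0 = (3/2)/eps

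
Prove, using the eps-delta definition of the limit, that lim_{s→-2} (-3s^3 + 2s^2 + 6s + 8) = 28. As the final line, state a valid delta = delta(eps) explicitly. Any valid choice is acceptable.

Let eps > 0. We want delta > 0 such that 0 < |s + 2| < delta implies |(-3s^3 + 2s^2 + 6s + 8) − 28| < eps.
(-3s^3 + 2s^2 + 6s + 8) − 28 = -3s^3 + 2s^2 + 6s - 20 = (s + 2)(-3s^2 + 8s - 10).
So |(-3s^3 + 2s^2 + 6s + 8) − 28| = |s + 2|·|-3s^2 + 8s - 10|.
Assume first that |s + 2| < 1, so |s| < 3. Then |-3s^2 + 8s - 10| ≤ 3·3^2 + 8·3 + 10 = 61.
Hence |(-3s^3 + 2s^2 + 6s + 8) − 28| ≤ 61|s + 2| < eps provided |s + 2| < eps/61.
Take delta = min(1, eps/61). Then 0 < |s + 2| < delta gives both |s + 2| < 1 and |s + 2| < eps/61, so |(-3s^3 + 2s^2 + 6s + 8) − 28| < eps.

delta = min(1, eps/61)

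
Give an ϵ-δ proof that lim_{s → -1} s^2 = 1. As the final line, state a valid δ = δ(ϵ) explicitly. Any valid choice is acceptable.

δ = min(1, ϵ/3)

Suppose ϵ > 0. We seek δ > 0 with 0 < |s + 1| < δ ⇒ |s^2 − 1| < ϵ.
Factor: s^2 − 1 = (s + 1)(s - 1), so |s^2 − 1| = |s + 1|·|s - 1|.
Restrict δ ≤ 1. Then |s + 1| < 1 gives |s| < 2, so by the triangle inequality |s - 1| ≤ 2 + 1 = 3.
Hence |s^2 − 1| ≤ 3|s + 1|, which is < ϵ once |s + 1| < ϵ/3.
Take δ = min(1, ϵ/3). If 0 < |s + 1| < δ then both bounds hold and |s^2 − 1| ≤ 3|s + 1| < 3·(ϵ/3) = ϵ.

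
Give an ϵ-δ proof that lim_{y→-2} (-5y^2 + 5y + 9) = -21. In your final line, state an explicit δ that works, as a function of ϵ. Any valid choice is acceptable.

δ = min(2, ϵ/35)

Suppose ϵ > 0. We want δ > 0 such that 0 < |y + 2| < δ implies |(-5y^2 + 5y + 9) + 21| < ϵ.
(-5y^2 + 5y + 9) + 21 = -5y^2 + 5y + 30 = (y + 2)(-5y + 15).
So |(-5y^2 + 5y + 9) + 21| = |y + 2|·|-5y + 15|.
Assume first that |y + 2| < 2, so |y| < 4. Then |-5y + 15| ≤ 5·4 + 15 = 35.
Hence |(-5y^2 + 5y + 9) + 21| ≤ 35|y + 2| < ϵ provided |y + 2| < ϵ/35.
Take δ = min(2, ϵ/35). Then 0 < |y + 2| < δ gives both |y + 2| < 2 and |y + 2| < ϵ/35, so |(-5y^2 + 5y + 9) + 21| < ϵ.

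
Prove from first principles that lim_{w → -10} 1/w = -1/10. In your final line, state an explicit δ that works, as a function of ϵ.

δ = min(5, 50ϵ)

Suppose ϵ > 0. We seek δ > 0 such that 0 < |w + 10| < δ implies |1/w + 1/10| < ϵ.
|1/w + 1/10| = |-10 − w|/(10·|w|) = |w + 10|/(10|w|).
Restrict δ ≤ 5. Then |w + 10| < 5 gives |w| > 5, so 10|w| > 50.
Then |1/w + 1/10| < |w + 10|/50, which is < ϵ when |w + 10| < 50ϵ.
Take δ = min(5, 50ϵ). Then 0 < |w + 10| < δ gives both |w + 10| < 5 and |w + 10| < 50ϵ, so |1/w + 1/10| < ϵ.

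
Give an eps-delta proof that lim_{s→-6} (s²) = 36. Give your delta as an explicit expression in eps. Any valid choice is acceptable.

delta = min(2, eps/14)

Suppose eps > 0. We seek delta > 0 with 0 < |s + 6| < delta ⇒ |s² − 36| < eps.
Factor: s² − 36 = (s + 6)(s - 6), so |s² − 36| = |s + 6|·|s - 6|.
Impose delta ≤ 2 so that |s| < 8; then |s - 6| ≤ 14.
Hence |s² − 36| ≤ 14|s + 6|, which is < eps once |s + 6| < eps/14.
Take delta = min(2, eps/14). If 0 < |s + 6| < delta then both bounds hold and |s² − 36| ≤ 14|s + 6| < 14·(eps/14) = eps.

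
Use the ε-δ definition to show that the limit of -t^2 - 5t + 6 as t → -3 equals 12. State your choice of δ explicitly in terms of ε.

Suppose ε > 0. We want δ > 0 such that 0 < |t + 3| < δ implies |(-t^2 - 5t + 6) − 12| < ε.
(-t^2 - 5t + 6) − 12 = -t^2 - 5t - 6 = (t + 3)(-t - 2).
So |(-t^2 - 5t + 6) − 12| = |t + 3|·|-t - 2|.
Assume first that |t + 3| < 2, so |t| < 5. Then |-t - 2| ≤ 5 + 2 = 7.
Hence |(-t^2 - 5t + 6) − 12| ≤ 7|t + 3| < ε provided |t + 3| < ε/7.
Choosing δ = min(2, ε/7) ensures both conditions, hence |(-t^2 - 5t + 6) − 12| < ε.

δ = min(2, ε/7)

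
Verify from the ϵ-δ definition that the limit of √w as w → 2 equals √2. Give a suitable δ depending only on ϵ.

δ = min(2, √2·ϵ)

Let ϵ > 0. We want δ > 0 such that 0 < |w − 2| < δ implies |√w − √2| < ϵ.
Multiplying by the conjugate, |√w − √2| = |w − 2|/(√w + √2).
Restrict δ ≤ 2 so that |w − 2| < 2 forces w > 0, and then √w + √2 > √2.
Hence |√w − √2| < |w − 2|/√2, which is < ϵ once |w − 2| < √2·ϵ.
Take δ = min(2, √2·ϵ). If 0 < |w − 2| < δ then w > 0 and |√w − √2| < |w − 2|/√2 < ϵ.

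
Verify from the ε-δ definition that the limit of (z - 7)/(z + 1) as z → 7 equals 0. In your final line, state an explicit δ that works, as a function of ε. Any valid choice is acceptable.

δ = min(4, 4ε)

Fix ε > 0. We want δ > 0 with 0 < |z − 7| < δ ⇒ |(z - 7)/(z + 1) − 0| < ε.
Combining over a common denominator, (z - 7)/(z + 1) − 0 = [(z - 7)·8 − 0·(z + 1)] / [8·(z + 1)] = 8(z − 7) / (8(z + 1)).
So |(z - 7)/(z + 1) − 0| = 8|z − 7| / (8·|z + 1|).
Require δ ≤ 4, so |z + 1| ≥ |8| − |z − 7| > 8 − 4 = 4.
Hence |(z - 7)/(z + 1) − 0| < 8|z − 7|/(8·4) = (1/4)|z − 7|, which is < ε once |z − 7| < 4ε.
Take δ = min(4, 4ε). Then 0 < |z − 7| < δ forces both bounds, so |(z - 7)/(z + 1) − 0| < ε.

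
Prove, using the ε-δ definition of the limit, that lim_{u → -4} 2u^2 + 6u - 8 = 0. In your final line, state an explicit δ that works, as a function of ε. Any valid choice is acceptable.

Let ε > 0 be given. We want δ > 0 such that 0 < |u + 4| < δ implies |(2u^2 + 6u - 8)| < ε.
(2u^2 + 6u - 8) = 2u^2 + 6u - 8 = (u + 4)(2u - 2).
So |(2u^2 + 6u - 8)| = |u + 4|·|2u - 2|.
Require δ ≤ 1. Then |u + 4| < 1 gives |u| < 5, and by the triangle inequality |2u - 2| ≤ 2·5 + 2 = 12.
Hence |(2u^2 + 6u - 8)| ≤ 12|u + 4| < ε provided |u + 4| < ε/12.
Choosing δ = min(1, ε/12) ensures both conditions, hence |(2u^2 + 6u - 8)| < ε.

δ = min(1, ε/12)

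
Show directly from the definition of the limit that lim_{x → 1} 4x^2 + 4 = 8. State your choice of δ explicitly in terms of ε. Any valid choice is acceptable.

Fix ε > 0. We want δ > 0 such that 0 < |x − 1| < δ implies |(4x^2 + 4) − 8| < ε.
(4x^2 + 4) − 8 = 4x^2 - 4 = (x − 1)(4x + 4).
So |(4x^2 + 4) − 8| = |x − 1|·|4x + 4|.
Assume first that |x − 1| < 1, so |x| < 2. Then |4x + 4| ≤ 4·2 + 4 = 12.
Hence |(4x^2 + 4) − 8| ≤ 12|x − 1| < ε provided |x − 1| < ε/12.
Take δ = min(1, ε/12). Then 0 < |x − 1| < δ gives both |x − 1| < 1 and |x − 1| < ε/12, so |(4x^2 + 4) − 8| < ε.

δ = min(1, ε/12)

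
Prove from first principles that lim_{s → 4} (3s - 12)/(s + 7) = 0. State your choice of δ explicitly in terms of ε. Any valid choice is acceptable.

Let ε > 0 be given. We want δ > 0 with 0 < |s − 4| < δ ⇒ |(3s - 12)/(s + 7) − 0| < ε.
Combining over a common denominator, (3s - 12)/(s + 7) − 0 = [(3s - 12)·11 − 0·(s + 7)] / [11·(s + 7)] = 33(s − 4) / (11(s + 7)).
So |(3s - 12)/(s + 7) − 0| = 33|s − 4| / (11·|s + 7|).
Require δ ≤ 11/2, so |s + 7| ≥ |11| − |s − 4| > 11 − 11/2 = 11/2.
Hence |(3s - 12)/(s + 7) − 0| < 33|s − 4|/(11·(11/2)) = (6/11)|s − 4|, which is < ε once |s − 4| < (11/6)ε.
Take δ = min(11/2, (11/6)ε). Then 0 < |s − 4| < δ forces both bounds, so |(3s - 12)/(s + 7) − 0| < ε.

δ = min(11/2, (11/6)ε)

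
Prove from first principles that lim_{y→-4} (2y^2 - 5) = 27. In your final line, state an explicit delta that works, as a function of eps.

delta = min(1, eps/18)

Suppose eps > 0. We want delta > 0 such that 0 < |y + 4| < delta implies |(2y^2 - 5) − 27| < eps.
(2y^2 - 5) − 27 = 2y^2 - 32 = (y + 4)(2y - 8).
So |(2y^2 - 5) − 27| = |y + 4|·|2y - 8|.
Assume first that |y + 4| < 1, so |y| < 5. Then |2y - 8| ≤ 2·5 + 8 = 18.
Hence |(2y^2 - 5) − 27| ≤ 18|y + 4| < eps provided |y + 4| < eps/18.
Choosing delta = min(1, eps/18) ensures both conditions, hence |(2y^2 - 5) − 27| < eps.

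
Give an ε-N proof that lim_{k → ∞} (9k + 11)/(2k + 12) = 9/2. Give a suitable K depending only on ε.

K = (43/2)/ε

Let ε > 0 be given. For k ≥ 1, |(9k + 11)/(2k + 12) − (9/2)| = |-86|/(2(2k + 12)) = 86/(2(2k + 12)).
Since 2k + 12 ≥ 2k for k ≥ 1, this is ≤ 86/(2·2k) = (43/2)/k.
So |(9k + 11)/(2k + 12) − (9/2)| < ε whenever k > (43/2)/ε.
Take K = (43/2)/ε. If k > K then |(9k + 11)/(2k + 12) − (9/2)| ≤ (43/2)/k < ε.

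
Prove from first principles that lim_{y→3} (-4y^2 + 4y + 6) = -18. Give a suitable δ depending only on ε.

δ = min(2, ε/28)

Suppose ε > 0. We want δ > 0 such that 0 < |y − 3| < δ implies |(-4y^2 + 4y + 6) + 18| < ε.
(-4y^2 + 4y + 6) + 18 = -4y^2 + 4y + 24 = (y − 3)(-4y - 8).
So |(-4y^2 + 4y + 6) + 18| = |y − 3|·|-4y - 8|.
Assume first that |y − 3| < 2, so |y| < 5. Then |-4y - 8| ≤ 4·5 + 8 = 28.
Hence |(-4y^2 + 4y + 6) + 18| ≤ 28|y − 3| < ε provided |y − 3| < ε/28.
Choosing δ = min(2, ε/28) ensures both conditions, hence |(-4y^2 + 4y + 6) + 18| < ε.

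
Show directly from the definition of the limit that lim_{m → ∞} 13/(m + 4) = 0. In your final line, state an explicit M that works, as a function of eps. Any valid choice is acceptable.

M = 13/eps

Suppose eps > 0. For m ≥ 1, |13/(m + 4) − 0| = 13/(m + 4) ≤ 13/m.
We need 13/m < eps, i.e. m > 13/eps.
Take M = 13/eps. If m > M then |13/(m + 4)| ≤ 13/m < eps.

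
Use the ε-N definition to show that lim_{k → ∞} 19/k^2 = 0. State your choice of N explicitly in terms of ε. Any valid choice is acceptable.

Let ε > 0. For k ≥ 1, |19/k^2 − 0| = 19/k^2.
19/k^2 < ε ⇔ k^2 > 19/ε ⇔ k > (19/ε)^{1/2}.
Take N = (19/ε)^{1/2}. Then k > N implies 19/k^2 < ε.

N = (19/ε)^{1/2}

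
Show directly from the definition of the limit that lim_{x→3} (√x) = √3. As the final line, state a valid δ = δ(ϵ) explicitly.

δ = min(3, √3·ϵ)

Let ϵ > 0 be given. We want δ > 0 such that 0 < |x − 3| < δ implies |√x − √3| < ϵ.
Multiplying by the conjugate, |√x − √3| = |x − 3|/(√x + √3).
Restrict δ ≤ 3 so that |x − 3| < 3 forces x > 0, and then √x + √3 > √3.
Hence |√x − √3| < |x − 3|/√3, which is < ϵ once |x − 3| < √3·ϵ.
Take δ = min(3, √3·ϵ). If 0 < |x − 3| < δ then x > 0 and |√x − √3| < |x − 3|/√3 < ϵ.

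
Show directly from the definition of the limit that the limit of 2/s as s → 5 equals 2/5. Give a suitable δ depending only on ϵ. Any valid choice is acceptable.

Fix ϵ > 0. We seek δ > 0 such that 0 < |s − 5| < δ implies |2/s − (2/5)| < ϵ.
|2/s − (2/5)| = 2·|5 − s|/(5·|s|) = 2|s − 5|/(5|s|).
Require δ ≤ 5/2 so that |s| > 5 − 5/2 = 5/2, hence 5|s| > 25/2.
Then |2/s − (2/5)| < 2|s − 5|/(25/2), which is < ϵ when |s − 5| < (25/4)ϵ.
Take δ = min(5/2, (25/4)ϵ). Then 0 < |s − 5| < δ gives both |s − 5| < 5/2 and |s − 5| < (25/4)ϵ, so |2/s − (2/5)| < ϵ.

δ = min(5/2, (25/4)ϵ)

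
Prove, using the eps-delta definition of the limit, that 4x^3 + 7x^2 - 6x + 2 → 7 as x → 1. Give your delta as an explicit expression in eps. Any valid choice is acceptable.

delta = min(2, eps/74)

Let eps > 0 be given. We want delta > 0 such that 0 < |x − 1| < delta implies |(4x^3 + 7x^2 - 6x + 2) − 7| < eps.
(4x^3 + 7x^2 - 6x + 2) − 7 = 4x^3 + 7x^2 - 6x - 5 = (x − 1)(4x^2 + 11x + 5).
So |(4x^3 + 7x^2 - 6x + 2) − 7| = |x − 1|·|4x^2 + 11x + 5|.
Assume first that |x − 1| < 2, so |x| < 3. Then |4x^2 + 11x + 5| ≤ 4·3^2 + 11·3 + 5 = 74.
Hence |(4x^3 + 7x^2 - 6x + 2) − 7| ≤ 74|x − 1| < eps provided |x − 1| < eps/74.
Take delta = min(2, eps/74). Then 0 < |x − 1| < delta gives both |x − 1| < 2 and |x − 1| < eps/74, so |(4x^3 + 7x^2 - 6x + 2) − 7| < eps.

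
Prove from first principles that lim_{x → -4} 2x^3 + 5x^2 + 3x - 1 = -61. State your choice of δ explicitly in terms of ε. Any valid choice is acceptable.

δ = min(2, ε/105)

Fix ε > 0. We want δ > 0 such that 0 < |x + 4| < δ implies |(2x^3 + 5x^2 + 3x - 1) + 61| < ε.
(2x^3 + 5x^2 + 3x - 1) + 61 = 2x^3 + 5x^2 + 3x + 60 = (x + 4)(2x^2 - 3x + 15).
So |(2x^3 + 5x^2 + 3x - 1) + 61| = |x + 4|·|2x^2 - 3x + 15|.
Require δ ≤ 2. Then |x + 4| < 2 gives |x| < 6, and by the triangle inequality |2x^2 - 3x + 15| ≤ 2·6^2 + 3·6 + 15 = 105.
Hence |(2x^3 + 5x^2 + 3x - 1) + 61| ≤ 105|x + 4| < ε provided |x + 4| < ε/105.
Choosing δ = min(2, ε/105) ensures both conditions, hence |(2x^3 + 5x^2 + 3x - 1) + 61| < ε.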